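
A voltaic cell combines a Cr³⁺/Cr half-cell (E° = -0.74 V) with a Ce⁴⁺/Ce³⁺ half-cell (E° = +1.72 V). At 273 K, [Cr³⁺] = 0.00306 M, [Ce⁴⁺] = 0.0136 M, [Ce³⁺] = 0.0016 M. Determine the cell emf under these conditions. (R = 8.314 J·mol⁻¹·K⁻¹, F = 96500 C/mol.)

The Ce⁴⁺/Ce³⁺ couple has the higher reduction potential and acts as the cathode, so E°_cell = +1.72 − (-0.74) = 2.46 V.
Balancing electrons gives n = 3; the reaction quotient is Q = [Cr³⁺]·[Ce³⁺]^3/[Ce⁴⁺]^3 = 4.98 × 10^-6.
E = E° − (RT/nF) ln Q = 2.46 − (8.314×273)/(3×96500) × (-12.210) = 2.460 + 0.096 = 2.556 V.

2.56 V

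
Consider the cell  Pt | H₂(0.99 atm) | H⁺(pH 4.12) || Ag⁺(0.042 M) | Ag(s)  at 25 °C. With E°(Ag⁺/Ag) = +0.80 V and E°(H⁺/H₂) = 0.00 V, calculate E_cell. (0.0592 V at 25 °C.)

0.96 V

The Ag⁺/Ag couple is the cathode, so E°_cell = 0.80 V; n = 2.
[H⁺] = 10^(−4.12) = 7.6 × 10^-5 M, and Q = [H⁺]^2 / ([Ag⁺]^2·P(H₂)) = 3.3 × 10^-6.
E = E° − (0.0592/2) log Q = 0.80 − (0.0592/2)(-5.482) = 0.962 V.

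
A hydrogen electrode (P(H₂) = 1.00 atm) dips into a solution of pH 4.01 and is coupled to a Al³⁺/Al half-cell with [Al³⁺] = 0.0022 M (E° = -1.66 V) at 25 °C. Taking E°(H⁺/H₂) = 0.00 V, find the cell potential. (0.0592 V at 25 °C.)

The hydrogen couple is the cathode, so E°_cell = 1.66 V; n = 6.
[H⁺] = 10^(−4.01) = 9.8 × 10^-5 M, and Q = [Al³⁺]^2·P(H₂)^3 / [H⁺]^6 = 5.56 × 10^18.
E = E° − (0.0592/6) log Q = 1.66 − (0.0592/6)(18.745) = 1.475 V.

1.48 V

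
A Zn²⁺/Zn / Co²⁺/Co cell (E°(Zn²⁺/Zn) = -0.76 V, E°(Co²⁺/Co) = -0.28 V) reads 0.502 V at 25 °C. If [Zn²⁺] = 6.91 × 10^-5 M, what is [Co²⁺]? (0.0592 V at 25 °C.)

3.8 × 10^-4 M

From the Nernst equation, log Q = n(E° − E)/0.0592 = 2(0.48 − 0.502)/0.0592 = -0.743, so Q = 0.181.
With Q = [Zn²⁺]/[Co²⁺] and the known concentrations, [Co²⁺] in the denominator gives [Co²⁺] = 3.8 × 10^-4 M.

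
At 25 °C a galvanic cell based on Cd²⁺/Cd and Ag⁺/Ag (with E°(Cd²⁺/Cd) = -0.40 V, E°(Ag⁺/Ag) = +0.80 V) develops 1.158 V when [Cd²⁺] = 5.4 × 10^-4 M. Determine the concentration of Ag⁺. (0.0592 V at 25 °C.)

From the Nernst equation, log Q = n(E° − E)/0.0592 = 2(1.20 − 1.158)/0.0592 = 1.419, so Q = 26.2.
With Q = [Cd²⁺]/[Ag⁺]^2 and the known concentrations, [Ag⁺]^2 in the denominator gives [Ag⁺] = 0.0045 M.

0.0045 M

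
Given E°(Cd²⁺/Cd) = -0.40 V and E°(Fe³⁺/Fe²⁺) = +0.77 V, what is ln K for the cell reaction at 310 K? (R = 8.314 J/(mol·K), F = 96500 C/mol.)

ln K = 87.6

E°_cell = +0.77 − (-0.40) = 1.17 V, with n = 2 electrons transferred.
At equilibrium E = 0, so the Nernst equation gives ln K = nFE°/RT = (2)(96500)(1.17)/((8.314)(310)) = 87.61.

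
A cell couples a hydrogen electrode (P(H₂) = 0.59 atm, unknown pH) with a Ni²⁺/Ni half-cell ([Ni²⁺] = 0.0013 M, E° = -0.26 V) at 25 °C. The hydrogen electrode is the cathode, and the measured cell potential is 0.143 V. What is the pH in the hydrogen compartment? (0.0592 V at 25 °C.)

E°_cell = 0.26 V and n = 2.
log Q = n(E° − E)/0.0592 = 2×(0.26 − 0.143)/0.0592 = 3.953.
With Q = [Ni²⁺]·P(H₂) / [H⁺]^2, solving for [H⁺] gives log[H⁺] = -3.534, so pH = 3.53.

pH = 3.53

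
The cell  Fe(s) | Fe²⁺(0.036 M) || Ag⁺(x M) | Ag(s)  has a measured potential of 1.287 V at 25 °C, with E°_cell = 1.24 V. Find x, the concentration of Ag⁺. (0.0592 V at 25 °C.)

1.2 M

From the Nernst equation, log Q = n(E° − E)/0.0592 = 2(1.24 − 1.287)/0.0592 = -1.588, so Q = 0.0258.
With Q = [Fe²⁺]/[Ag⁺]^2 and the known concentrations, [Ag⁺]^2 in the denominator gives [Ag⁺] = 1.2 M.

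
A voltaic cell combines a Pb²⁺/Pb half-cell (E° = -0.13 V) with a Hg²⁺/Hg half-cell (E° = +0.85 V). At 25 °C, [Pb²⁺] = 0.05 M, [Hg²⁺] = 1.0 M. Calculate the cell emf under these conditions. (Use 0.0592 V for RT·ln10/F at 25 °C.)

1.02 V

The Hg²⁺/Hg couple has the higher reduction potential and acts as the cathode, so E°_cell = +0.85 − (-0.13) = 0.98 V.
Balancing electrons gives n = 2; the reaction quotient is Q = [Pb²⁺]/[Hg²⁺] = 0.0500.
At 25 °C, E = E° − (0.0592/n) log Q = 0.98 − (0.0592/2)(-1.301) = 0.980 + 0.039 = 1.019 V.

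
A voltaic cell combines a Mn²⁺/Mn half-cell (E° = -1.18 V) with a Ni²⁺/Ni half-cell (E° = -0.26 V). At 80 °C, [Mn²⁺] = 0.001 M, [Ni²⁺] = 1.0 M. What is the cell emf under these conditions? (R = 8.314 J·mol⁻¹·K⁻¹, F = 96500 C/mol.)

1.03 V

The Ni²⁺/Ni couple has the higher reduction potential and acts as the cathode, so E°_cell = -0.26 − (-1.18) = 0.92 V.
Balancing electrons gives n = 2; the reaction quotient is Q = [Mn²⁺]/[Ni²⁺] = 0.00100.
E = E° − (RT/nF) ln Q = 0.92 − (8.314×353)/(2×96500) × (-6.908) = 0.920 + 0.105 = 1.025 V.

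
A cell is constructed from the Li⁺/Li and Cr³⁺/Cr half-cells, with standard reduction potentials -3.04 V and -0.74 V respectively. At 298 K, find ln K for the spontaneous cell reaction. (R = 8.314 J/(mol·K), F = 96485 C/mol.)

E°_cell = -0.74 − (-3.04) = 2.30 V, with n = 3 electrons transferred.
At equilibrium E = 0, so the Nernst equation gives ln K = nFE°/RT = (3)(96485)(2.30)/((8.314)(298)) = 268.71.

ln K = 268.7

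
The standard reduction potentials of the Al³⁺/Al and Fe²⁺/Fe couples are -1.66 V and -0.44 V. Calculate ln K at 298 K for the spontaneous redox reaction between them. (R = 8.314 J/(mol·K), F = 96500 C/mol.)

ln K = 285.1

E°_cell = -0.44 − (-1.66) = 1.22 V, with n = 6 electrons transferred.
At equilibrium E = 0, so the Nernst equation gives ln K = nFE°/RT = (6)(96500)(1.22)/((8.314)(298)) = 285.11.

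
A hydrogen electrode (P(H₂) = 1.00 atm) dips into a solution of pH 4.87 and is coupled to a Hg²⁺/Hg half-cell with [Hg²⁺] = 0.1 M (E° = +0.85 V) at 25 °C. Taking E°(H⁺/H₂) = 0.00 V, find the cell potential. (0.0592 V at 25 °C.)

1.11 V

The Hg²⁺/Hg couple is the cathode, so E°_cell = 0.85 V; n = 2.
[H⁺] = 10^(−4.87) = 1.3 × 10^-5 M, and Q = [H⁺]^2 / ([Hg²⁺]·P(H₂)) = 1.82 × 10^-9.
E = E° − (0.0592/2) log Q = 0.85 − (0.0592/2)(-8.740) = 1.109 V.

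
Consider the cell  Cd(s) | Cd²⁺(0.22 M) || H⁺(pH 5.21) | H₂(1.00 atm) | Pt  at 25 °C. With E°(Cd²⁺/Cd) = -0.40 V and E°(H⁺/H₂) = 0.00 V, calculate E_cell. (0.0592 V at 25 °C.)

The hydrogen couple is the cathode, so E°_cell = 0.40 V; n = 2.
[H⁺] = 10^(−5.21) = 6.2 × 10^-6 M, and Q = [Cd²⁺]·P(H₂) / [H⁺]^2 = 5.79 × 10^9.
E = E° − (0.0592/2) log Q = 0.40 − (0.0592/2)(9.762) = 0.111 V.

0.11 V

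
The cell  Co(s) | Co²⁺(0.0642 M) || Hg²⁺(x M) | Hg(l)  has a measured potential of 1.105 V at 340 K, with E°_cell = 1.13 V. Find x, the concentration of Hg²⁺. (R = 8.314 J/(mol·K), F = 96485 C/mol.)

0.012 M

From the Nernst equation, ln Q = nF(E° − E)/RT = 2×96485×(1.13 − 1.105)/(8.314×340) = 1.707, so Q = 5.51.
With Q = [Co²⁺]/[Hg²⁺] and the known concentrations, [Hg²⁺] in the denominator gives [Hg²⁺] = 0.012 M.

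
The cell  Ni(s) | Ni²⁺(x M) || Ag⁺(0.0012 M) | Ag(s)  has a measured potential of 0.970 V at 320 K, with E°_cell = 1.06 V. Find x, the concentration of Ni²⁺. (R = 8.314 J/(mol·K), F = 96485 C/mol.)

From the Nernst equation, ln Q = nF(E° − E)/RT = 2×96485×(1.06 − 0.970)/(8.314×320) = 6.528, so Q = 684.
With Q = [Ni²⁺]/[Ag⁺]^2 and the known concentrations, [Ni²⁺] in the numerator gives [Ni²⁺] = 9.8 × 10^-4 M.

9.8 × 10^-4 M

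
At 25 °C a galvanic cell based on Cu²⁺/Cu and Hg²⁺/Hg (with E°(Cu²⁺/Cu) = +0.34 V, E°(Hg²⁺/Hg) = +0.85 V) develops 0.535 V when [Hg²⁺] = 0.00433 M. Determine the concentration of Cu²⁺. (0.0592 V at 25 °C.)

From the Nernst equation, log Q = n(E° − E)/0.0592 = 2(0.51 − 0.535)/0.0592 = -0.845, so Q = 0.143.
With Q = [Cu²⁺]/[Hg²⁺] and the known concentrations, [Cu²⁺] in the numerator gives [Cu²⁺] = 6.2 × 10^-4 M.

6.2 × 10^-4 M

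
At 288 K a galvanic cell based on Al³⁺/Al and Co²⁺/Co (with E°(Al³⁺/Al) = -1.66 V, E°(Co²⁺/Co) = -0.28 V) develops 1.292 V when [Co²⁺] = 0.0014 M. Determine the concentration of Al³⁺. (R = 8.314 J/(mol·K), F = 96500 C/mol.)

2.2 M

From the Nernst equation, ln Q = nF(E° − E)/RT = 6×96500×(1.38 − 1.292)/(8.314×288) = 21.279, so Q = 1.74 × 10^9.
With Q = [Al³⁺]^2/[Co²⁺]^3 and the known concentrations, [Al³⁺]^2 in the numerator gives [Al³⁺] = 2.2 M.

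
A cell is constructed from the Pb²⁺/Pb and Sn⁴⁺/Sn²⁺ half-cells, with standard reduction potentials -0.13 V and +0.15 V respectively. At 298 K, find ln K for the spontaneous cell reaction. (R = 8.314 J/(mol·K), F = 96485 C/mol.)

E°_cell = +0.15 − (-0.13) = 0.28 V, with n = 2 electrons transferred.
At equilibrium E = 0, so the Nernst equation gives ln K = nFE°/RT = (2)(96485)(0.28)/((8.314)(298)) = 21.81.

ln K = 21.8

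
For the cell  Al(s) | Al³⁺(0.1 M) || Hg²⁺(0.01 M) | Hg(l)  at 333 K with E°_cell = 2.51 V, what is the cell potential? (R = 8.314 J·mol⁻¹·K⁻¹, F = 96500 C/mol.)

Balancing electrons gives n = 6; the reaction quotient is Q = [Al³⁺]^2/[Hg²⁺]^3 = 1 × 10^4.
E = E° − (RT/nF) ln Q = 2.51 − (8.314×333)/(6×96500) × (9.210) = 2.510 − 0.044 = 2.466 V.

2.47 V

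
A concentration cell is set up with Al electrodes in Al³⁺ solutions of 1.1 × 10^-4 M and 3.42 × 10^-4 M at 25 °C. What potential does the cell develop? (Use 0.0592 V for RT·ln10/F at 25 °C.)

Both half-cells are Al³⁺/Al, so E°_cell = 0. The concentrated side is the cathode; the cell reaction moves Al³⁺ from high to low concentration with n = 3.
Q = [Al³⁺]_dilute/[Al³⁺]_conc = 1.1 × 10^-4/3.42 × 10^-4 = 0.322.
E = 0 − (0.0592/3) log Q = −(0.0592/3)(-0.493) = 0.0097 V.

0.010 V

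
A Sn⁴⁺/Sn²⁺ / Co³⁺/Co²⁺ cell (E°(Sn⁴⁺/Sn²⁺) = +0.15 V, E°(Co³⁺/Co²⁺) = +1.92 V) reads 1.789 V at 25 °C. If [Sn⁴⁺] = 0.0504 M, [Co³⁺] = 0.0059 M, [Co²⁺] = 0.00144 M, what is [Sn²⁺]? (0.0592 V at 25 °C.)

From the Nernst equation, log Q = n(E° − E)/0.0592 = 2(1.77 − 1.789)/0.0592 = -0.642, so Q = 0.228.
With Q = [Sn⁴⁺]·[Co²⁺]^2/([Sn²⁺]·[Co³⁺]^2) and the known concentrations, [Sn²⁺] in the denominator gives [Sn²⁺] = 0.013 M.

0.013 M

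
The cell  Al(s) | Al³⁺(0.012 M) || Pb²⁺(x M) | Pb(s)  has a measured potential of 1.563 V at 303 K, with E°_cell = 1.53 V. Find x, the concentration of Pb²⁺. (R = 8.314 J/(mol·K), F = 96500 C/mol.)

0.66 M

From the Nernst equation, ln Q = nF(E° − E)/RT = 6×96500×(1.53 − 1.563)/(8.314×303) = -7.585, so Q = 5.08 × 10^-4.
With Q = [Al³⁺]^2/[Pb²⁺]^3 and the known concentrations, [Pb²⁺]^3 in the denominator gives [Pb²⁺] = 0.66 M.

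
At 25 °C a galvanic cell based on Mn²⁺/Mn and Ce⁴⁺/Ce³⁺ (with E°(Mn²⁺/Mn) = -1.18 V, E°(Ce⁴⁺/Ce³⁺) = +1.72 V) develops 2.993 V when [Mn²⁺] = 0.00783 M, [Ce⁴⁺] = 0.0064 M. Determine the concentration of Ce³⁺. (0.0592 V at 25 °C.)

0.0019 M

From the Nernst equation, log Q = n(E° − E)/0.0592 = 2(2.90 − 2.993)/0.0592 = -3.142, so Q = 7.21 × 10^-4.
With Q = [Mn²⁺]·[Ce³⁺]^2/[Ce⁴⁺]^2 and the known concentrations, [Ce³⁺]^2 in the numerator gives [Ce³⁺] = 0.0019 M.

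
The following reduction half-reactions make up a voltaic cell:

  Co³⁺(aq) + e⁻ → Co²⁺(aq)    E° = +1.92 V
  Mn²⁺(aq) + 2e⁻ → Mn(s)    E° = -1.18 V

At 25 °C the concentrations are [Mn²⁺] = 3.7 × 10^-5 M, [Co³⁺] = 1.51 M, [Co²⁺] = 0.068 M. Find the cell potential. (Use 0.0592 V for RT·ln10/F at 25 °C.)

The Co³⁺/Co²⁺ couple has the higher reduction potential and acts as the cathode, so E°_cell = +1.92 − (-1.18) = 3.10 V.
Balancing electrons gives n = 2; the reaction quotient is Q = [Mn²⁺]·[Co²⁺]^2/[Co³⁺]^2 = 7.5 × 10^-8.
At 25 °C, E = E° − (0.0592/n) log Q = 3.10 − (0.0592/2)(-7.125) = 3.100 + 0.211 = 3.311 V.

3.31 V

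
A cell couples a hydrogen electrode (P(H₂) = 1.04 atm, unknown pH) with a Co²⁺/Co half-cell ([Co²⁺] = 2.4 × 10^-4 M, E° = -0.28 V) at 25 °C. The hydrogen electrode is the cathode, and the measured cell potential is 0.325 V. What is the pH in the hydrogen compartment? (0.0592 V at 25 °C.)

pH = 1.04

E°_cell = 0.28 V and n = 2.
log Q = n(E° − E)/0.0592 = 2×(0.28 − 0.325)/0.0592 = -1.520.
With Q = [Co²⁺]·P(H₂) / [H⁺]^2, solving for [H⁺] gives log[H⁺] = -1.041, so pH = 1.04.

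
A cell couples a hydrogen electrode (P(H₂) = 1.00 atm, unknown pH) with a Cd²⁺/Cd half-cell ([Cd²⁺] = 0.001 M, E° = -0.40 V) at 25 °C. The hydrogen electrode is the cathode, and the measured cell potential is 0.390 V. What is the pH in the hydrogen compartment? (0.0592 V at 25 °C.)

E°_cell = 0.40 V and n = 2.
log Q = n(E° − E)/0.0592 = 2×(0.40 − 0.390)/0.0592 = 0.338.
With Q = [Cd²⁺]·P(H₂) / [H⁺]^2, solving for [H⁺] gives log[H⁺] = -1.669, so pH = 1.67.

pH = 1.67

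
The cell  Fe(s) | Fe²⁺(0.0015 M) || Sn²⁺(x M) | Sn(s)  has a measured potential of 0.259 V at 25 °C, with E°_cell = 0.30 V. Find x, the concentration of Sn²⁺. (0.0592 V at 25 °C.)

6.2 × 10^-5 M

From the Nernst equation, log Q = n(E° − E)/0.0592 = 2(0.30 − 0.259)/0.0592 = 1.385, so Q = 24.3.
With Q = [Fe²⁺]/[Sn²⁺] and the known concentrations, [Sn²⁺] in the denominator gives [Sn²⁺] = 6.2 × 10^-5 M.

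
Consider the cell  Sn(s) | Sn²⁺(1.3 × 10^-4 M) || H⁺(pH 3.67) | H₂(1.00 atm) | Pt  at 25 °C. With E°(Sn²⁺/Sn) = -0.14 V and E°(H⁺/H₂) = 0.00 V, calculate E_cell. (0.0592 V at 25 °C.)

The hydrogen couple is the cathode, so E°_cell = 0.14 V; n = 2.
[H⁺] = 10^(−3.67) = 2.1 × 10^-4 M, and Q = [Sn²⁺]·P(H₂) / [H⁺]^2 = 2840.
E = E° − (0.0592/2) log Q = 0.14 − (0.0592/2)(3.454) = 0.038 V.

0.038 V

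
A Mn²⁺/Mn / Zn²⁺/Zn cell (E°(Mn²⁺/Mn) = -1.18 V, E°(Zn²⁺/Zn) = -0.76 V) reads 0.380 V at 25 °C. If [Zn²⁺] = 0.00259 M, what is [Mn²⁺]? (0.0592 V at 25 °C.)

0.058 M

From the Nernst equation, log Q = n(E° − E)/0.0592 = 2(0.42 − 0.380)/0.0592 = 1.351, so Q = 22.5.
With Q = [Mn²⁺]/[Zn²⁺] and the known concentrations, [Mn²⁺] in the numerator gives [Mn²⁺] = 0.058 M.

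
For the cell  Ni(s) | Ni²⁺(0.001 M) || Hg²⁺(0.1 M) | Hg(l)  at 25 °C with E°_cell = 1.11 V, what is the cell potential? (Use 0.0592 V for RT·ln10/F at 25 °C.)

Balancing electrons gives n = 2; the reaction quotient is Q = [Ni²⁺]/[Hg²⁺] = 0.0100.
At 25 °C, E = E° − (0.0592/n) log Q = 1.11 − (0.0592/2)(-2.000) = 1.110 + 0.059 = 1.169 V.

1.17 V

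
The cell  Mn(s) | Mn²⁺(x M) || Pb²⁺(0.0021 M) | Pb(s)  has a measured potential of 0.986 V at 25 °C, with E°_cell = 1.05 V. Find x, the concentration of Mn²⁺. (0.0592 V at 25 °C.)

From the Nernst equation, log Q = n(E° − E)/0.0592 = 2(1.05 − 0.986)/0.0592 = 2.162, so Q = 145.
With Q = [Mn²⁺]/[Pb²⁺] and the known concentrations, [Mn²⁺] in the numerator gives [Mn²⁺] = 0.31 M.

0.31 M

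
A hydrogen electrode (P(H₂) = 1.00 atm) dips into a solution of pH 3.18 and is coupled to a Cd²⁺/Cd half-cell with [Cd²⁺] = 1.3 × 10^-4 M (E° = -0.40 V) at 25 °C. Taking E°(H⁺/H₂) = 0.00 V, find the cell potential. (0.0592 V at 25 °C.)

The hydrogen couple is the cathode, so E°_cell = 0.40 V; n = 2.
[H⁺] = 10^(−3.18) = 6.6 × 10^-4 M, and Q = [Cd²⁺]·P(H₂) / [H⁺]^2 = 298.
E = E° − (0.0592/2) log Q = 0.40 − (0.0592/2)(2.474) = 0.327 V.

0.33 V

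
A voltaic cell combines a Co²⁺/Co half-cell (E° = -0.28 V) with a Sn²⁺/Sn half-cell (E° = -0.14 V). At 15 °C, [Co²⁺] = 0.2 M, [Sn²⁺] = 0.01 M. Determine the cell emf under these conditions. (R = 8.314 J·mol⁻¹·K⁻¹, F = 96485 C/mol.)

The Sn²⁺/Sn couple has the higher reduction potential and acts as the cathode, so E°_cell = -0.14 − (-0.28) = 0.14 V.
Balancing electrons gives n = 2; the reaction quotient is Q = [Co²⁺]/[Sn²⁺] = 20.0.
E = E° − (RT/nF) ln Q = 0.14 − (8.314×288)/(2×96485) × (2.996) = 0.140 − 0.037 = 0.103 V.

0.103 V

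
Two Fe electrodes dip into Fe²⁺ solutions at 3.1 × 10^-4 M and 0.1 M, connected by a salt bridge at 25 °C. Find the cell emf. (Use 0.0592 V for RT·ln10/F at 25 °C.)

0.074 V

Both half-cells are Fe²⁺/Fe, so E°_cell = 0. The concentrated side is the cathode; the cell reaction moves Fe²⁺ from high to low concentration with n = 2.
Q = [Fe²⁺]_dilute/[Fe²⁺]_conc = 3.1 × 10^-4/0.1 = 0.00310.
E = 0 − (0.0592/2) log Q = −(0.0592/2)(-2.509) = 0.0743 V.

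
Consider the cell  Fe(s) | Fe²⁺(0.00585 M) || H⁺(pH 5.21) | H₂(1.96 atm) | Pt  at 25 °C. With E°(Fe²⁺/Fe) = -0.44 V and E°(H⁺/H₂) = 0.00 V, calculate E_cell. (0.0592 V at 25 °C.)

The hydrogen couple is the cathode, so E°_cell = 0.44 V; n = 2.
[H⁺] = 10^(−5.21) = 6.2 × 10^-6 M, and Q = [Fe²⁺]·P(H₂) / [H⁺]^2 = 3.02 × 10^8.
E = E° − (0.0592/2) log Q = 0.44 − (0.0592/2)(8.479) = 0.189 V.

0.19 V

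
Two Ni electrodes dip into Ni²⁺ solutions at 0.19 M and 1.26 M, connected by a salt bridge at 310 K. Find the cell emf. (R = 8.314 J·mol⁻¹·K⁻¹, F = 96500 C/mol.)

Both half-cells are Ni²⁺/Ni, so E°_cell = 0. The concentrated side is the cathode; the cell reaction moves Ni²⁺ from high to low concentration with n = 2.
Q = [Ni²⁺]_dilute/[Ni²⁺]_conc = 0.19/1.26 = 0.151.
E = 0 − (RT/nF) ln Q = −((8.314×310)/(2×96500))(-1.892) = 0.0253 V.

0.025 V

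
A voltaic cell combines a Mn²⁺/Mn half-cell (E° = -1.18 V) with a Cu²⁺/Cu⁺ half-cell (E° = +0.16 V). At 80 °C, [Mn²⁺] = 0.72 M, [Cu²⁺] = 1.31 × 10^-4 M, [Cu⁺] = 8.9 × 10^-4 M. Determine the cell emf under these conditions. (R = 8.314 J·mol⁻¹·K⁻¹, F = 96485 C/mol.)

The Cu²⁺/Cu⁺ couple has the higher reduction potential and acts as the cathode, so E°_cell = +0.16 − (-1.18) = 1.34 V.
Balancing electrons gives n = 2; the reaction quotient is Q = [Mn²⁺]·[Cu⁺]^2/[Cu²⁺]^2 = 33.2.
E = E° − (RT/nF) ln Q = 1.34 − (8.314×353)/(2×96485) × (3.504) = 1.340 − 0.053 = 1.287 V.

1.29 V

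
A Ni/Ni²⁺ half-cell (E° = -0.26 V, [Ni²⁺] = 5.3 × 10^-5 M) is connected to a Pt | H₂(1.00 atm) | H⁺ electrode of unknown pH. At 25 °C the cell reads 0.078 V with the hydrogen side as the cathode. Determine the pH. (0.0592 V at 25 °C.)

pH = 5.21

E°_cell = 0.26 V and n = 2.
log Q = n(E° − E)/0.0592 = 2×(0.26 − 0.078)/0.0592 = 6.149.
With Q = [Ni²⁺]·P(H₂) / [H⁺]^2, solving for [H⁺] gives log[H⁺] = -5.212, so pH = 5.21.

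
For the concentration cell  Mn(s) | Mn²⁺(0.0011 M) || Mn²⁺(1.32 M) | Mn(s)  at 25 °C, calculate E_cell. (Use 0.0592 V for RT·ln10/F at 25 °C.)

Both half-cells are Mn²⁺/Mn, so E°_cell = 0. The concentrated side is the cathode; the cell reaction moves Mn²⁺ from high to low concentration with n = 2.
Q = [Mn²⁺]_dilute/[Mn²⁺]_conc = 0.0011/1.32 = 8.33 × 10^-4.
E = 0 − (0.0592/2) log Q = −(0.0592/2)(-3.079) = 0.0911 V.

0.091 V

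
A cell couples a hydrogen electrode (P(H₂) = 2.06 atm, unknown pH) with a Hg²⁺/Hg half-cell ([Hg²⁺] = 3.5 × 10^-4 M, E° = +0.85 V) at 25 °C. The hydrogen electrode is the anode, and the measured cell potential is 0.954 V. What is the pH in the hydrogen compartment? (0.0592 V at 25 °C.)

pH = 3.33

E°_cell = 0.85 V and n = 2.
log Q = n(E° − E)/0.0592 = 2×(0.85 − 0.954)/0.0592 = -3.514.
With Q = [H⁺]^2 / ([Hg²⁺]·P(H₂)), solving for [H⁺] gives log[H⁺] = -3.328, so pH = 3.33.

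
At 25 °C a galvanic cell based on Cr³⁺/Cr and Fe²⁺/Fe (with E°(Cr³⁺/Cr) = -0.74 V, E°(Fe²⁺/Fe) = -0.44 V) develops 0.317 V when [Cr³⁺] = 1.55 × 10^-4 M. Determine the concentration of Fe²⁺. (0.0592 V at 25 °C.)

From the Nernst equation, log Q = n(E° − E)/0.0592 = 6(0.30 − 0.317)/0.0592 = -1.723, so Q = 0.0189.
With Q = [Cr³⁺]^2/[Fe²⁺]^3 and the known concentrations, [Fe²⁺]^3 in the denominator gives [Fe²⁺] = 0.011 M.

0.011 M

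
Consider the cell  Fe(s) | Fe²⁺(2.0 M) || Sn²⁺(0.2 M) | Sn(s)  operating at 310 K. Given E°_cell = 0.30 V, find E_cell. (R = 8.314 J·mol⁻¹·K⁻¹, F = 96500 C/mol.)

Balancing electrons gives n = 2; the reaction quotient is Q = [Fe²⁺]/[Sn²⁺] = 10.0.
E = E° − (RT/nF) ln Q = 0.30 − (8.314×310)/(2×96500) × (2.303) = 0.300 − 0.031 = 0.269 V.

0.269 V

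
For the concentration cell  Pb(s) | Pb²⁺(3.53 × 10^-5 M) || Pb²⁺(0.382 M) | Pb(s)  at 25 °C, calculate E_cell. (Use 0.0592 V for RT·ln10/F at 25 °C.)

Both half-cells are Pb²⁺/Pb, so E°_cell = 0. The concentrated side is the cathode; the cell reaction moves Pb²⁺ from high to low concentration with n = 2.
Q = [Pb²⁺]_dilute/[Pb²⁺]_conc = 3.53 × 10^-5/0.382 = 9.24 × 10^-5.
E = 0 − (0.0592/2) log Q = −(0.0592/2)(-4.034) = 0.1194 V.

0.12 V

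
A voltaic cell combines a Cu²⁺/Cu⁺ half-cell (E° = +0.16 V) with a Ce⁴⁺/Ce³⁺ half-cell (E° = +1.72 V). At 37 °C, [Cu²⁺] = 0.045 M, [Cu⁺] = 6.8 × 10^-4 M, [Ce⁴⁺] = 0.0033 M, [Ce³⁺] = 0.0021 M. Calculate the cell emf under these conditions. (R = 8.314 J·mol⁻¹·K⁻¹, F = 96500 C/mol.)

The Ce⁴⁺/Ce³⁺ couple has the higher reduction potential and acts as the cathode, so E°_cell = +1.72 − (+0.16) = 1.56 V.
Balancing electrons gives n = 1; the reaction quotient is Q = [Cu²⁺]·[Ce³⁺]/([Cu⁺]·[Ce⁴⁺]) = 42.1.
E = E° − (RT/nF) ln Q = 1.56 − (8.314×310)/(1×96500) × (3.740) = 1.560 − 0.100 = 1.460 V.

1.46 V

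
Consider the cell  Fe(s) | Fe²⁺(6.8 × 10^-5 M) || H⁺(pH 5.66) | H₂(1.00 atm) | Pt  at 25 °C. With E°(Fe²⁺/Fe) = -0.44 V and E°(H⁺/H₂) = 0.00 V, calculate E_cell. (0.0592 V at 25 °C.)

The hydrogen couple is the cathode, so E°_cell = 0.44 V; n = 2.
[H⁺] = 10^(−5.66) = 2.2 × 10^-6 M, and Q = [Fe²⁺]·P(H₂) / [H⁺]^2 = 1.42 × 10^7.
E = E° − (0.0592/2) log Q = 0.44 − (0.0592/2)(7.153) = 0.228 V.

0.23 V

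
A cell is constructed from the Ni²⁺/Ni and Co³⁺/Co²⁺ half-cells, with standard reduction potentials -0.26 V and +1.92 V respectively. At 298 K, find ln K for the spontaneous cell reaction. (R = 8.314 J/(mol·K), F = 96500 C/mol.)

E°_cell = +1.92 − (-0.26) = 2.18 V, with n = 2 electrons transferred.
At equilibrium E = 0, so the Nernst equation gives ln K = nFE°/RT = (2)(96500)(2.18)/((8.314)(298)) = 169.82.

ln K = 169.8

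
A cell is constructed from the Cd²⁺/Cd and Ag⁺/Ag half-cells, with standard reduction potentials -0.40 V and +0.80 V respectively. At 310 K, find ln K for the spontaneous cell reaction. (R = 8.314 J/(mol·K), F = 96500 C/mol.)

ln K = 89.9

E°_cell = +0.80 − (-0.40) = 1.20 V, with n = 2 electrons transferred.
At equilibrium E = 0, so the Nernst equation gives ln K = nFE°/RT = (2)(96500)(1.20)/((8.314)(310)) = 89.86.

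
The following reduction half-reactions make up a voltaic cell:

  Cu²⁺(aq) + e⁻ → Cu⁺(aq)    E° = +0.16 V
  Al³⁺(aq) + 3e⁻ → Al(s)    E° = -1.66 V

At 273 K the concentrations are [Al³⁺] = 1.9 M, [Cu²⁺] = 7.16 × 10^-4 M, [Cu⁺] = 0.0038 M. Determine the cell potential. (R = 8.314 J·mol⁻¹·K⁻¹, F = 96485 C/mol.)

The Cu²⁺/Cu⁺ couple has the higher reduction potential and acts as the cathode, so E°_cell = +0.16 − (-1.66) = 1.82 V.
Balancing electrons gives n = 3; the reaction quotient is Q = [Al³⁺]·[Cu⁺]^3/[Cu²⁺]^3 = 284.
E = E° − (RT/nF) ln Q = 1.82 − (8.314×273)/(3×96485) × (5.649) = 1.820 − 0.044 = 1.776 V.

1.78 V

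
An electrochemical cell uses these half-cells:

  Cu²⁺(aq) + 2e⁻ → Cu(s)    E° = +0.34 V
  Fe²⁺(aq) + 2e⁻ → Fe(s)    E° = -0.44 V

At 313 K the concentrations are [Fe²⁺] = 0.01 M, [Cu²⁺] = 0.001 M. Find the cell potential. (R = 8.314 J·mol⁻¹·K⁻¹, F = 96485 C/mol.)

0.749 V

The Cu²⁺/Cu couple has the higher reduction potential and acts as the cathode, so E°_cell = +0.34 − (-0.44) = 0.78 V.
Balancing electrons gives n = 2; the reaction quotient is Q = [Fe²⁺]/[Cu²⁺] = 10.0.
E = E° − (RT/nF) ln Q = 0.78 − (8.314×313)/(2×96485) × (2.303) = 0.780 − 0.031 = 0.749 V.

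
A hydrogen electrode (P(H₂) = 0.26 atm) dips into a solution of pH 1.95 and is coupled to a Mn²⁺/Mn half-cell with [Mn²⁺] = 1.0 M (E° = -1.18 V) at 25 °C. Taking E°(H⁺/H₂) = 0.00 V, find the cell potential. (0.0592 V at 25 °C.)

1.08 V

The hydrogen couple is the cathode, so E°_cell = 1.18 V; n = 2.
[H⁺] = 10^(−1.95) = 0.011 M, and Q = [Mn²⁺]·P(H₂) / [H⁺]^2 = 2070.
E = E° − (0.0592/2) log Q = 1.18 − (0.0592/2)(3.315) = 1.082 V.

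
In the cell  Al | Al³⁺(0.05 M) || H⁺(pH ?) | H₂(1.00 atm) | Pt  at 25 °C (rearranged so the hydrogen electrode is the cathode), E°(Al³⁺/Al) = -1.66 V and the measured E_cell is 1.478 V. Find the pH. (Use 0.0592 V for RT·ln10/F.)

pH = 3.51

E°_cell = 1.66 V and n = 6.
log Q = n(E° − E)/0.0592 = 6×(1.66 − 1.478)/0.0592 = 18.446.
With Q = [Al³⁺]^2·P(H₂)^3 / [H⁺]^6, solving for [H⁺] gives log[H⁺] = -3.508, so pH = 3.51.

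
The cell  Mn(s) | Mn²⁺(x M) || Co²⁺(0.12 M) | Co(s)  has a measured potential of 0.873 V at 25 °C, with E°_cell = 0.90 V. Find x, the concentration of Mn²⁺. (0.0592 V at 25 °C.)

From the Nernst equation, log Q = n(E° − E)/0.0592 = 2(0.90 − 0.873)/0.0592 = 0.912, so Q = 8.17.
With Q = [Mn²⁺]/[Co²⁺] and the known concentrations, [Mn²⁺] in the numerator gives [Mn²⁺] = 0.98 M.

0.98 M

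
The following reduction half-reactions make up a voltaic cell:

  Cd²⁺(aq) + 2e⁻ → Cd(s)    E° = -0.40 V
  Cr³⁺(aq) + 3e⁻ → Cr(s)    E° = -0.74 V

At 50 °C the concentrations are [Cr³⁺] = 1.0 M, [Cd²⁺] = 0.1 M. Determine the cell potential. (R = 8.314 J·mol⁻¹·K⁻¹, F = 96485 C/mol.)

0.308 V

The Cd²⁺/Cd couple has the higher reduction potential and acts as the cathode, so E°_cell = -0.40 − (-0.74) = 0.34 V.
Balancing electrons gives n = 6; the reaction quotient is Q = [Cr³⁺]^2/[Cd²⁺]^3 = 1000.
E = E° − (RT/nF) ln Q = 0.34 − (8.314×323)/(6×96485) × (6.908) = 0.340 − 0.032 = 0.308 V.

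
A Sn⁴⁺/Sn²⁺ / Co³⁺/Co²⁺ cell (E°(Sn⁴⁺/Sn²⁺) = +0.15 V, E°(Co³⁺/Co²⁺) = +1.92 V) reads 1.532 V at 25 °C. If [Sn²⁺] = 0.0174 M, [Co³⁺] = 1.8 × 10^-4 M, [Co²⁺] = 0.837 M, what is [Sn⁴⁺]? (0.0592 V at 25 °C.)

0.088 M

From the Nernst equation, log Q = n(E° − E)/0.0592 = 2(1.77 − 1.532)/0.0592 = 8.041, so Q = 1.1 × 10^8.
With Q = [Sn⁴⁺]·[Co²⁺]^2/([Sn²⁺]·[Co³⁺]^2) and the known concentrations, [Sn⁴⁺] in the numerator gives [Sn⁴⁺] = 0.088 M.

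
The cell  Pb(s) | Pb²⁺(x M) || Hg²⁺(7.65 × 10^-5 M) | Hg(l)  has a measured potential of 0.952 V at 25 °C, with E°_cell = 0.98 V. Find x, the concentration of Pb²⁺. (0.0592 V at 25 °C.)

6.8 × 10^-4 M

From the Nernst equation, log Q = n(E° − E)/0.0592 = 2(0.98 − 0.952)/0.0592 = 0.946, so Q = 8.83.
With Q = [Pb²⁺]/[Hg²⁺] and the known concentrations, [Pb²⁺] in the numerator gives [Pb²⁺] = 6.8 × 10^-4 M.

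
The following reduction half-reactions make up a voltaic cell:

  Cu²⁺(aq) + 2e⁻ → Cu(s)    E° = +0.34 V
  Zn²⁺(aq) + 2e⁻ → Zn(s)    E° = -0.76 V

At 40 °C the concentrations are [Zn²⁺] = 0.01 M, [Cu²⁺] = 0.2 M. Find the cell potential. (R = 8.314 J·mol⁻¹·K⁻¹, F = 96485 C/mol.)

1.14 V

The Cu²⁺/Cu couple has the higher reduction potential and acts as the cathode, so E°_cell = +0.34 − (-0.76) = 1.10 V.
Balancing electrons gives n = 2; the reaction quotient is Q = [Zn²⁺]/[Cu²⁺] = 0.0500.
E = E° − (RT/nF) ln Q = 1.10 − (8.314×313)/(2×96485) × (-2.996) = 1.100 + 0.040 = 1.140 V.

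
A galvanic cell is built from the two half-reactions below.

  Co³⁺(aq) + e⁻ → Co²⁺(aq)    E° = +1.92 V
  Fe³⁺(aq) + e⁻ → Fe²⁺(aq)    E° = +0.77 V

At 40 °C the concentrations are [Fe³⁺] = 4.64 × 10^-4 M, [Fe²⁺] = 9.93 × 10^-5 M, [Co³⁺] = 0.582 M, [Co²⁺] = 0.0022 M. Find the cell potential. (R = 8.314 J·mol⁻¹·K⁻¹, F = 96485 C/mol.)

1.26 V

The Co³⁺/Co²⁺ couple has the higher reduction potential and acts as the cathode, so E°_cell = +1.92 − (+0.77) = 1.15 V.
Balancing electrons gives n = 1; the reaction quotient is Q = [Fe³⁺]·[Co²⁺]/([Fe²⁺]·[Co³⁺]) = 0.0177.
E = E° − (RT/nF) ln Q = 1.15 − (8.314×313)/(1×96485) × (-4.036) = 1.150 + 0.109 = 1.259 V.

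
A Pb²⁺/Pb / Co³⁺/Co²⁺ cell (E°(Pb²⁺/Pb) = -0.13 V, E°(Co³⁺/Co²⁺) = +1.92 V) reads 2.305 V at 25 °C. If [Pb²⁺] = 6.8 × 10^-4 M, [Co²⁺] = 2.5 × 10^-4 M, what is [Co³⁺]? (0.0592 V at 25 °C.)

From the Nernst equation, log Q = n(E° − E)/0.0592 = 2(2.05 − 2.305)/0.0592 = -8.615, so Q = 2.43 × 10^-9.
With Q = [Pb²⁺]·[Co²⁺]^2/[Co³⁺]^2 and the known concentrations, [Co³⁺]^2 in the denominator gives [Co³⁺] = 0.13 M.

0.13 M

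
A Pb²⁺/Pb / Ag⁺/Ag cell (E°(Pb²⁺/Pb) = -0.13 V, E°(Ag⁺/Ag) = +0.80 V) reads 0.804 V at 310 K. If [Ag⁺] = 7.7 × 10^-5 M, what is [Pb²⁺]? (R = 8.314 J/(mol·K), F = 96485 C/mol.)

7.4 × 10^-5 M

From the Nernst equation, ln Q = nF(E° − E)/RT = 2×96485×(0.93 − 0.804)/(8.314×310) = 9.434, so Q = 1.25 × 10^4.
With Q = [Pb²⁺]/[Ag⁺]^2 and the known concentrations, [Pb²⁺] in the numerator gives [Pb²⁺] = 7.4 × 10^-5 M.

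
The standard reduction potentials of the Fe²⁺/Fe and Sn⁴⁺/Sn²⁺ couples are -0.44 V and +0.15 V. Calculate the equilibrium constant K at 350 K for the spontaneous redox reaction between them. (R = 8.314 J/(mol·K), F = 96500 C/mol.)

E°_cell = +0.15 − (-0.44) = 0.59 V, with n = 2 electrons transferred.
At equilibrium E = 0, so the Nernst equation gives ln K = nFE°/RT = (2)(96500)(0.59)/((8.314)(350)) = 39.13.
K = e^39.13 = 9.9 × 10^16.

9.9 × 10^16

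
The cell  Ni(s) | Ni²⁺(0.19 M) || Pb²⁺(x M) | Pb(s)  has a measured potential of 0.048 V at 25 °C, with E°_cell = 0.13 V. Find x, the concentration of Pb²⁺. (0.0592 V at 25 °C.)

3.2 × 10^-4 M

From the Nernst equation, log Q = n(E° − E)/0.0592 = 2(0.13 − 0.048)/0.0592 = 2.770, so Q = 589.
With Q = [Ni²⁺]/[Pb²⁺] and the known concentrations, [Pb²⁺] in the denominator gives [Pb²⁺] = 3.2 × 10^-4 M.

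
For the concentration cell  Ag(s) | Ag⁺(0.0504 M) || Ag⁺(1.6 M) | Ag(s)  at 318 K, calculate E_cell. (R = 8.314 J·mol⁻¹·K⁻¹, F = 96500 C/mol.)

Both half-cells are Ag⁺/Ag, so E°_cell = 0. The concentrated side is the cathode; the cell reaction moves Ag⁺ from high to low concentration with n = 1.
Q = [Ag⁺]_dilute/[Ag⁺]_conc = 0.0504/1.6 = 0.0315.
E = 0 − (RT/nF) ln Q = −((8.314×318)/(1×96500))(-3.458) = 0.0947 V.

0.095 V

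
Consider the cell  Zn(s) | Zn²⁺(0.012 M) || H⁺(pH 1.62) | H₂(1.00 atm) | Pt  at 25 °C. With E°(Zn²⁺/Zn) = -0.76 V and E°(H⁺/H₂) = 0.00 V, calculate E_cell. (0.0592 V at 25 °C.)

The hydrogen couple is the cathode, so E°_cell = 0.76 V; n = 2.
[H⁺] = 10^(−1.62) = 0.024 M, and Q = [Zn²⁺]·P(H₂) / [H⁺]^2 = 20.9.
E = E° − (0.0592/2) log Q = 0.76 − (0.0592/2)(1.319) = 0.721 V.

0.72 V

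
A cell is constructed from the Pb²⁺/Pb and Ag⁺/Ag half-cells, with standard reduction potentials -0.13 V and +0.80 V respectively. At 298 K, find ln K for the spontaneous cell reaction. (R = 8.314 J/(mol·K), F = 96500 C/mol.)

E°_cell = +0.80 − (-0.13) = 0.93 V, with n = 2 electrons transferred.
At equilibrium E = 0, so the Nernst equation gives ln K = nFE°/RT = (2)(96500)(0.93)/((8.314)(298)) = 72.45.

ln K = 72.4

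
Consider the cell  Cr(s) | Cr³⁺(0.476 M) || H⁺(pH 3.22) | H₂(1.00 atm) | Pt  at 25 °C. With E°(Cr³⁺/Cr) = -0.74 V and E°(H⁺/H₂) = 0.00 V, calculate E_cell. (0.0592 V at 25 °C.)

0.56 V

The hydrogen couple is the cathode, so E°_cell = 0.74 V; n = 6.
[H⁺] = 10^(−3.22) = 6 × 10^-4 M, and Q = [Cr³⁺]^2·P(H₂)^3 / [H⁺]^6 = 4.73 × 10^18.
E = E° − (0.0592/6) log Q = 0.74 − (0.0592/6)(18.675) = 0.556 V.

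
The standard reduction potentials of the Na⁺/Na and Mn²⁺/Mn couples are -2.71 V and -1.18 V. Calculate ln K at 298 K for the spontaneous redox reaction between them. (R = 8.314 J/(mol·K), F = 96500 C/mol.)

ln K = 119.2

E°_cell = -1.18 − (-2.71) = 1.53 V, with n = 2 electrons transferred.
At equilibrium E = 0, so the Nernst equation gives ln K = nFE°/RT = (2)(96500)(1.53)/((8.314)(298)) = 119.19.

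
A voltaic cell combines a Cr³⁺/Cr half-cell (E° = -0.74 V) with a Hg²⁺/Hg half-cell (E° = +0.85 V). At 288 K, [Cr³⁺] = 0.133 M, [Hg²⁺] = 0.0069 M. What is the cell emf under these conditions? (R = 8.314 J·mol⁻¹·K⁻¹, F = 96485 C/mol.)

1.54 V

The Hg²⁺/Hg couple has the higher reduction potential and acts as the cathode, so E°_cell = +0.85 − (-0.74) = 1.59 V.
Balancing electrons gives n = 6; the reaction quotient is Q = [Cr³⁺]^2/[Hg²⁺]^3 = 5.38 × 10^4.
E = E° − (RT/nF) ln Q = 1.59 − (8.314×288)/(6×96485) × (10.894) = 1.590 − 0.045 = 1.545 V.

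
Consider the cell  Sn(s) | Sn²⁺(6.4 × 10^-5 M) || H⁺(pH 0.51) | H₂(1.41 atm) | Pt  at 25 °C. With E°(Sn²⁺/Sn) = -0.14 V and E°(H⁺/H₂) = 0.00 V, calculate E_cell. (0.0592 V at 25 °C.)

0.23 V

The hydrogen couple is the cathode, so E°_cell = 0.14 V; n = 2.
[H⁺] = 10^(−0.51) = 0.31 M, and Q = [Sn²⁺]·P(H₂) / [H⁺]^2 = 9.45 × 10^-4.
E = E° − (0.0592/2) log Q = 0.14 − (0.0592/2)(-3.025) = 0.230 V.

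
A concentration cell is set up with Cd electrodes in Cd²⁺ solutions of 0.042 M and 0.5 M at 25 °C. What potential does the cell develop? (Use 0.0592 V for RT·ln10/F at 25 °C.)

0.032 V

Both half-cells are Cd²⁺/Cd, so E°_cell = 0. The concentrated side is the cathode; the cell reaction moves Cd²⁺ from high to low concentration with n = 2.
Q = [Cd²⁺]_dilute/[Cd²⁺]_conc = 0.042/0.5 = 0.0840.
E = 0 − (0.0592/2) log Q = −(0.0592/2)(-1.076) = 0.0318 V.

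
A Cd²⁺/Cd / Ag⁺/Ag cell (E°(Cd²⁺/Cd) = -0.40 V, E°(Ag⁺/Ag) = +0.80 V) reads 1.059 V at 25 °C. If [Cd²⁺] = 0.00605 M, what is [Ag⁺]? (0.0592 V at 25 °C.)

3.2 × 10^-4 M

From the Nernst equation, log Q = n(E° − E)/0.0592 = 2(1.20 − 1.059)/0.0592 = 4.764, so Q = 5.8 × 10^4.
With Q = [Cd²⁺]/[Ag⁺]^2 and the known concentrations, [Ag⁺]^2 in the denominator gives [Ag⁺] = 3.2 × 10^-4 M.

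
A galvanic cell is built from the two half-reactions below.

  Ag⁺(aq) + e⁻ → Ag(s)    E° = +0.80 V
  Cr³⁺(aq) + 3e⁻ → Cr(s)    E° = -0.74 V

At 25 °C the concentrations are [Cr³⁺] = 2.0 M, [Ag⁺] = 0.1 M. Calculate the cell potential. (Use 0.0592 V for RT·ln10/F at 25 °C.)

The Ag⁺/Ag couple has the higher reduction potential and acts as the cathode, so E°_cell = +0.80 − (-0.74) = 1.54 V.
Balancing electrons gives n = 3; the reaction quotient is Q = [Cr³⁺]/[Ag⁺]^3 = 2000.
At 25 °C, E = E° − (0.0592/n) log Q = 1.54 − (0.0592/3)(3.301) = 1.540 − 0.065 = 1.475 V.

1.47 V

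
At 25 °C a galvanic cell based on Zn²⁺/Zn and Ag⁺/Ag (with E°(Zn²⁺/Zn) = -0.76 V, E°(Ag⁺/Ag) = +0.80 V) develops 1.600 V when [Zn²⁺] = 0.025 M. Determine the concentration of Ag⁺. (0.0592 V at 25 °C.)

From the Nernst equation, log Q = n(E° − E)/0.0592 = 2(1.56 − 1.600)/0.0592 = -1.351, so Q = 0.0445.
With Q = [Zn²⁺]/[Ag⁺]^2 and the known concentrations, [Ag⁺]^2 in the denominator gives [Ag⁺] = 0.75 M.

0.75 M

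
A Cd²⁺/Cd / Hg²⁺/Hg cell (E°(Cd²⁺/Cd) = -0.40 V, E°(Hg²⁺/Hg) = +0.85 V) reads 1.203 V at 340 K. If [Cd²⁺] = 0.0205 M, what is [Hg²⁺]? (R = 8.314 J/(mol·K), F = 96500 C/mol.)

From the Nernst equation, ln Q = nF(E° − E)/RT = 2×96500×(1.25 − 1.203)/(8.314×340) = 3.209, so Q = 24.8.
With Q = [Cd²⁺]/[Hg²⁺] and the known concentrations, [Hg²⁺] in the denominator gives [Hg²⁺] = 8.3 × 10^-4 M.

8.3 × 10^-4 M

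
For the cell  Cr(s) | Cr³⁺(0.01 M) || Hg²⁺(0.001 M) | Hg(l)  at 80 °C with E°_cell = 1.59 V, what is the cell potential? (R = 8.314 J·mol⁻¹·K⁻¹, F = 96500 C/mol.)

1.53 V

Balancing electrons gives n = 6; the reaction quotient is Q = [Cr³⁺]^2/[Hg²⁺]^3 = 1 × 10^5.
E = E° − (RT/nF) ln Q = 1.59 − (8.314×353)/(6×96500) × (11.513) = 1.590 − 0.058 = 1.532 V.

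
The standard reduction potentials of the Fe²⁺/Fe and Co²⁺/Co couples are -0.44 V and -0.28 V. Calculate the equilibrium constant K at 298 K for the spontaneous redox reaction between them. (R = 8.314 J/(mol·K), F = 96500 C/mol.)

2.6 × 10^5

E°_cell = -0.28 − (-0.44) = 0.16 V, with n = 2 electrons transferred.
At equilibrium E = 0, so the Nernst equation gives ln K = nFE°/RT = (2)(96500)(0.16)/((8.314)(298)) = 12.46.
K = e^12.46 = 2.6 × 10^5.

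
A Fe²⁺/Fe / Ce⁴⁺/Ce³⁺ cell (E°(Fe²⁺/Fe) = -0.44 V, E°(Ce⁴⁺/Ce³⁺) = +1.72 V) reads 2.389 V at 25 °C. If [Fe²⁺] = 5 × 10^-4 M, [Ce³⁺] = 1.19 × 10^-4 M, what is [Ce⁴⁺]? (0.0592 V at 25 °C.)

From the Nernst equation, log Q = n(E° − E)/0.0592 = 2(2.16 − 2.389)/0.0592 = -7.736, so Q = 1.83 × 10^-8.
With Q = [Fe²⁺]·[Ce³⁺]^2/[Ce⁴⁺]^2 and the known concentrations, [Ce⁴⁺]^2 in the denominator gives [Ce⁴⁺] = 0.02 M.

0.02 M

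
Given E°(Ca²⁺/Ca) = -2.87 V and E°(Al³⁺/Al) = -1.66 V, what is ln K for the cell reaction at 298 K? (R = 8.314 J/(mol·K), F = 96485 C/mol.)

ln K = 282.7

E°_cell = -1.66 − (-2.87) = 1.21 V, with n = 6 electrons transferred.
At equilibrium E = 0, so the Nernst equation gives ln K = nFE°/RT = (6)(96485)(1.21)/((8.314)(298)) = 282.73.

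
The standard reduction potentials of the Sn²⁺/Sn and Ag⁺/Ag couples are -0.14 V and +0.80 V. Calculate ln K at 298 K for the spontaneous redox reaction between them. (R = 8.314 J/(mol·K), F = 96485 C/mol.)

ln K = 73.2

E°_cell = +0.80 − (-0.14) = 0.94 V, with n = 2 electrons transferred.
At equilibrium E = 0, so the Nernst equation gives ln K = nFE°/RT = (2)(96485)(0.94)/((8.314)(298)) = 73.21.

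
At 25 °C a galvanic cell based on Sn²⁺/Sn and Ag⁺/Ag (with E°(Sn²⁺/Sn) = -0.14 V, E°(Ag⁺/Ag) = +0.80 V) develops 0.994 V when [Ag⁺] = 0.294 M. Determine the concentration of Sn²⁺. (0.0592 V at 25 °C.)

From the Nernst equation, log Q = n(E° − E)/0.0592 = 2(0.94 − 0.994)/0.0592 = -1.824, so Q = 0.0150.
With Q = [Sn²⁺]/[Ag⁺]^2 and the known concentrations, [Sn²⁺] in the numerator gives [Sn²⁺] = 0.0013 M.

0.0013 M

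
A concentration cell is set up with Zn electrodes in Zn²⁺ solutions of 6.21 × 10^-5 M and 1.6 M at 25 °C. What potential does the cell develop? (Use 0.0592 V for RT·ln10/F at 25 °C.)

Both half-cells are Zn²⁺/Zn, so E°_cell = 0. The concentrated side is the cathode; the cell reaction moves Zn²⁺ from high to low concentration with n = 2.
Q = [Zn²⁺]_dilute/[Zn²⁺]_conc = 6.21 × 10^-5/1.6 = 3.88 × 10^-5.
E = 0 − (0.0592/2) log Q = −(0.0592/2)(-4.411) = 0.1306 V.

0.13 V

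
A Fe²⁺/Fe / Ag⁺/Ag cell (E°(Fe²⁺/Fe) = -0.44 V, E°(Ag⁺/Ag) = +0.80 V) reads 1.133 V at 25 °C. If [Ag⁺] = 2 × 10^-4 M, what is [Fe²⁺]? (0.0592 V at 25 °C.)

From the Nernst equation, log Q = n(E° − E)/0.0592 = 2(1.24 − 1.133)/0.0592 = 3.615, so Q = 4120.
With Q = [Fe²⁺]/[Ag⁺]^2 and the known concentrations, [Fe²⁺] in the numerator gives [Fe²⁺] = 1.6 × 10^-4 M.

1.6 × 10^-4 M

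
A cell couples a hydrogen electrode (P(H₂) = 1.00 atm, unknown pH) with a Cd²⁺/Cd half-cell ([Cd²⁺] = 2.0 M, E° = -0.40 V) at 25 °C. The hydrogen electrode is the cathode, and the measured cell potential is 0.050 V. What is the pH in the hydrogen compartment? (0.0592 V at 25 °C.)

pH = 5.76

E°_cell = 0.40 V and n = 2.
log Q = n(E° − E)/0.0592 = 2×(0.40 − 0.050)/0.0592 = 11.824.
With Q = [Cd²⁺]·P(H₂) / [H⁺]^2, solving for [H⁺] gives log[H⁺] = -5.762, so pH = 5.76.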